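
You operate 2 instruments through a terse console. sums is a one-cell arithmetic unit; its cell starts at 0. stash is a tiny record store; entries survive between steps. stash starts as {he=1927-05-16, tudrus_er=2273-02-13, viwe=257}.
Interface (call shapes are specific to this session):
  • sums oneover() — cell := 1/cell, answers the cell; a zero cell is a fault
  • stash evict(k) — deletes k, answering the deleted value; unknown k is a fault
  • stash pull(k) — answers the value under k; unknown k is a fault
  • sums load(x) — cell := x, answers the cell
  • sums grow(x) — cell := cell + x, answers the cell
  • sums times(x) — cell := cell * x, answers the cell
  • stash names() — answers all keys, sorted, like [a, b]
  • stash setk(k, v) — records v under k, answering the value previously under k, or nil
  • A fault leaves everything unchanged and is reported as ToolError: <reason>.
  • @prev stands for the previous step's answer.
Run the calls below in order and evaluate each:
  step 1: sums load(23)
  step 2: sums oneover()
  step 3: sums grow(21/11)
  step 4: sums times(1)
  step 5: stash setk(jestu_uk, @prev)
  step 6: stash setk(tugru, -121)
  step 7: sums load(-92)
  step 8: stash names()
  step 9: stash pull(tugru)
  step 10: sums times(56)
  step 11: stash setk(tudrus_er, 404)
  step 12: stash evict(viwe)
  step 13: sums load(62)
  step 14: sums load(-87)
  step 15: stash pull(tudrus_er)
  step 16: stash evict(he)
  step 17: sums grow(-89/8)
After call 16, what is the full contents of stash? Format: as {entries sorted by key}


$ sums load 23
  23
$ sums oneover
  1/23
$ sums grow 21/11
  494/253
$ sums times 1
  494/253
$ stash setk jestu_uk @prev
  nil
$ stash setk tugru -121
  nil
$ sums load -92
  -92
$ stash names
  [he, jestu_uk, tudrus_er, tugru, viwe]
$ stash pull tugru
  -121
$ sums times 56
  -5152
$ stash setk tudrus_er 404
  2273-02-13
$ stash evict viwe
  257
$ sums load 62
  62
$ sums load -87
  -87
$ stash pull tudrus_er
  404
$ stash evict he
  1927-05-16
$ sums grow -89/8
  -785/8

Answer: {jestu_uk=494/253, tudrus_er=404, tugru=-121}


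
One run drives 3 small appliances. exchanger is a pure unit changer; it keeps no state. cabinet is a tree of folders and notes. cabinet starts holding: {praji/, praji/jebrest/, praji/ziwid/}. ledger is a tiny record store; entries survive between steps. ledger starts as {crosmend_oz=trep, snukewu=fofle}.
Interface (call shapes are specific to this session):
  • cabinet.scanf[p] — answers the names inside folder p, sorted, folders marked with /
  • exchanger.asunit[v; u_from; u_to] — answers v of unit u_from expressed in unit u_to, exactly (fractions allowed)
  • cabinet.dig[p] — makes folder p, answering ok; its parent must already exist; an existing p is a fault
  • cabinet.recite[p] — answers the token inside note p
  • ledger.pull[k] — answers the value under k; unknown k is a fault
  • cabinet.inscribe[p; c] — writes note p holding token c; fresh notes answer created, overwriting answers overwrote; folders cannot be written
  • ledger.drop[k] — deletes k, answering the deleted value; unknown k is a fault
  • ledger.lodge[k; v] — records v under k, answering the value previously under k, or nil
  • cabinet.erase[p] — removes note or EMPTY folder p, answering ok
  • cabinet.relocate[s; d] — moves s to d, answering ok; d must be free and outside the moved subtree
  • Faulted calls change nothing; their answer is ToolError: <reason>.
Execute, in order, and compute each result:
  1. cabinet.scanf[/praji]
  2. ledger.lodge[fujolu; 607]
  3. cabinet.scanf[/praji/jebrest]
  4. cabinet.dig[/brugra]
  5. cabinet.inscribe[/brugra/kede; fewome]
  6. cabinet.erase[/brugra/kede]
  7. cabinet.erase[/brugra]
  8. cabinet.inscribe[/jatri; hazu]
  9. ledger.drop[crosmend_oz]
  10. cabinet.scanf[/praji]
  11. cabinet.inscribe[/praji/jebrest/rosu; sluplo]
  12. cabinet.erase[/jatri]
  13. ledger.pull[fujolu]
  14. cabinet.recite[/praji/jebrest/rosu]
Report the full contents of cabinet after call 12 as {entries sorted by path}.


Answer: {praji/, praji/jebrest/, praji/jebrest/rosu=sluplo, praji/ziwid/}

Derivation:
CALL cabinet.scanf[/praji]
RET  [jebrest/, ziwid/]
CALL ledger.lodge[fujolu; 607]
RET  nil
CALL cabinet.scanf[/praji/jebrest]
RET  []
CALL cabinet.dig[/brugra]
RET  ok
CALL cabinet.inscribe[/brugra/kede; fewome]
RET  created
CALL cabinet.erase[/brugra/kede]
RET  ok
CALL cabinet.erase[/brugra]
RET  ok
CALL cabinet.inscribe[/jatri; hazu]
RET  created
CALL ledger.drop[crosmend_oz]
RET  trep
CALL cabinet.scanf[/praji]
RET  [jebrest/, ziwid/]
CALL cabinet.inscribe[/praji/jebrest/rosu; sluplo]
RET  created
CALL cabinet.erase[/jatri]
RET  ok
CALL ledger.pull[fujolu]
RET  607
CALL cabinet.recite[/praji/jebrest/rosu]
RET  sluplo


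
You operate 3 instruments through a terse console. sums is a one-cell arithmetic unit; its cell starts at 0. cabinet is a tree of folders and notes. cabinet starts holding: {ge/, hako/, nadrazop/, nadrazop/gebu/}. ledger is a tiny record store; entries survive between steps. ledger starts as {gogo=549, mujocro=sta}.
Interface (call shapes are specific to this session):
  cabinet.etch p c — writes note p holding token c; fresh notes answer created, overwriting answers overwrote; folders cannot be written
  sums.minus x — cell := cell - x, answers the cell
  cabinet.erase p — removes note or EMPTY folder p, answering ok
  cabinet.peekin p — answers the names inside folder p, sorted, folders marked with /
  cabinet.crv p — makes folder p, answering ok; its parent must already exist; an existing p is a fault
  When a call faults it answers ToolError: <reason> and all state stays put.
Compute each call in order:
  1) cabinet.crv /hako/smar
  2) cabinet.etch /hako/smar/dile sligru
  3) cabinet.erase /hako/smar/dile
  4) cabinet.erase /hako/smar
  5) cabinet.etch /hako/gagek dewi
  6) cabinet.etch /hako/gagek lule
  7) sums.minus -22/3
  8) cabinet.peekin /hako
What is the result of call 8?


Answer: [gagek]

Derivation:
>>> cabinet.crv p→/hako/smar
= ok
>>> cabinet.etch p→/hako/smar/dile c→sligru
= created
>>> cabinet.erase p→/hako/smar/dile
= ok
>>> cabinet.erase p→/hako/smar
= ok
>>> cabinet.etch p→/hako/gagek c→dewi
= created
>>> cabinet.etch p→/hako/gagek c→lule
= overwrote
>>> sums.minus x→-22/3
= 22/3
>>> cabinet.peekin p→/hako
= [gagek]


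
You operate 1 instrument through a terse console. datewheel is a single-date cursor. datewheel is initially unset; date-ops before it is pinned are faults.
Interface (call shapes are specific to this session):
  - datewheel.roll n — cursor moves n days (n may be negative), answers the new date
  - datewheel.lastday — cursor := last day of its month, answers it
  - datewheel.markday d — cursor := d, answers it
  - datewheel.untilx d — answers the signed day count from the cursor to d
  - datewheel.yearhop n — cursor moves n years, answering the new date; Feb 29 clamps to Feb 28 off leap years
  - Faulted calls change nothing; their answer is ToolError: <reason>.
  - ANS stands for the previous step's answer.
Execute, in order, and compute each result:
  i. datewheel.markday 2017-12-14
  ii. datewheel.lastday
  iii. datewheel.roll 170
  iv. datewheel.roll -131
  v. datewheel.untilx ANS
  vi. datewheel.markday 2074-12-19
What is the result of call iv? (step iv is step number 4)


==> markday(d='2017-12-14')
<== 2017-12-14
==> lastday()
<== 2017-12-31
==> roll(n='170')
<== 2018-06-19
==> roll(n='-131')
<== 2018-02-08
==> untilx(d='ANS')
<== 0
==> markday(d='2074-12-19')
<== 2074-12-19

Answer: 2018-02-08


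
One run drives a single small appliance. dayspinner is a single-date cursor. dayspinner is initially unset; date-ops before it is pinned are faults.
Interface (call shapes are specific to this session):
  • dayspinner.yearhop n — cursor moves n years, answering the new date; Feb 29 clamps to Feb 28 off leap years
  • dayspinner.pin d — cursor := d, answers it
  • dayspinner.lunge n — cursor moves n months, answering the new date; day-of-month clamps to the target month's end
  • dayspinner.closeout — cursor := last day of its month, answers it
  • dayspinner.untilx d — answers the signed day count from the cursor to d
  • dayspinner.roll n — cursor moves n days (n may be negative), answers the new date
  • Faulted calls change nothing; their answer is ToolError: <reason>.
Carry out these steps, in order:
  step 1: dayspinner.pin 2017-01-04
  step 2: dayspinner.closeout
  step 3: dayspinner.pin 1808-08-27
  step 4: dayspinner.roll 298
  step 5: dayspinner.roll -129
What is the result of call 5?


I use dayspinner.pin with d: 2017-01-04, which returns 2017-01-04.
I try dayspinner.closeout(), which returns 2017-01-31.
Calling dayspinner.pin with d: 1808-08-27, which returns 1808-08-27.
Then dayspinner.roll with n: 298, → 1809-06-21.
Then dayspinner.roll with n: -129, and see 1809-02-12.

Answer: 1809-02-12


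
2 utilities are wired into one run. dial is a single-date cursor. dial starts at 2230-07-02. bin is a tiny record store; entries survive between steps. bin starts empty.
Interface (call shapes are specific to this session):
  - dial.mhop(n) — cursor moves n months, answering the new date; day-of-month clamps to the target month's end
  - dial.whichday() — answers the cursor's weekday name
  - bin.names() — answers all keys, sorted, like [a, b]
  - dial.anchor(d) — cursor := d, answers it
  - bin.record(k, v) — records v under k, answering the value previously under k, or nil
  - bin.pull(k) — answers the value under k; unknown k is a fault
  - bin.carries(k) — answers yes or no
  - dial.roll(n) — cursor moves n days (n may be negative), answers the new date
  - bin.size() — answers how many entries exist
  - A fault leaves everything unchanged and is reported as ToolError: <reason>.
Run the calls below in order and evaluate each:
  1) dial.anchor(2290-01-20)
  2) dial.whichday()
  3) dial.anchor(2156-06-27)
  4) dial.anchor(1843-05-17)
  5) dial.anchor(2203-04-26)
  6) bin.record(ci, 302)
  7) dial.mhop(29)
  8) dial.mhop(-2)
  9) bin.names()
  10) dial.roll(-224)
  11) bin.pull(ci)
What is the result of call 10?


Answer: 2204-12-14

Derivation:
CALL anchor[d=2290-01-20]
RET  2290-01-20
CALL whichday[]
RET  Monday
CALL anchor[d=2156-06-27]
RET  2156-06-27
CALL anchor[d=1843-05-17]
RET  1843-05-17
CALL anchor[d=2203-04-26]
RET  2203-04-26
CALL record[k=ci; v=302]
RET  nil
CALL mhop[n=29]
RET  2205-09-26
CALL mhop[n=-2]
RET  2205-07-26
CALL names[]
RET  [ci]
CALL roll[n=-224]
RET  2204-12-14
CALL pull[k=ci]
RET  302


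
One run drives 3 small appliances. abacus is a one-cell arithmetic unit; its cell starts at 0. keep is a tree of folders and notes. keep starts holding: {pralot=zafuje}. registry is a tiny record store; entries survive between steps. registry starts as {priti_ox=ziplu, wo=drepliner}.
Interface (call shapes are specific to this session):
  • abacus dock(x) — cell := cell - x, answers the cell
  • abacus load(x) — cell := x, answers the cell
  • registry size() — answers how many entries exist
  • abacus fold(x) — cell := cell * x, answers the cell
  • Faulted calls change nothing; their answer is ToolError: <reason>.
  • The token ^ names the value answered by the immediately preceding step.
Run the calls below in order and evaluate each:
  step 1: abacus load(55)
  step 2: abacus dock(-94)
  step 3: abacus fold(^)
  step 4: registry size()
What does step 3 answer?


> abacus load x: 55
[out] 55
> abacus dock x: -94
[out] 149
> abacus fold x: ^
[out] 22201
> registry size
[out] 2

Answer: 22201


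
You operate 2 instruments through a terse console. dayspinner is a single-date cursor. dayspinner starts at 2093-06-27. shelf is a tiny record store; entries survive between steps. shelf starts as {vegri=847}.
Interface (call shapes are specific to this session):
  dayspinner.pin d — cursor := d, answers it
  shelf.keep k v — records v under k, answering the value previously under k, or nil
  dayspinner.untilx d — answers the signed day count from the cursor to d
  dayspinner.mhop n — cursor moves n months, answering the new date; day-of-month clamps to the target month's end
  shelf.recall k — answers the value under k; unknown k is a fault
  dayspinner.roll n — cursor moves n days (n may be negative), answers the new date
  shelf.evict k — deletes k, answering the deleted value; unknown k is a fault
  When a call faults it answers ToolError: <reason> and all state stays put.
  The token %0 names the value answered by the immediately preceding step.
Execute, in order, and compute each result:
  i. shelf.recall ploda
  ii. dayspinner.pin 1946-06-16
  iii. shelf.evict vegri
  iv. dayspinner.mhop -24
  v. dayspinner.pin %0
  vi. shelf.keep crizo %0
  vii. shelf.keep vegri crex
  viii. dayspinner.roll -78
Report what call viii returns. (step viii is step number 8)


Now I run shelf.recall passing k=ploda, and observe ToolError: no such key ploda.
I try dayspinner.pin passing d=1946-06-16, which returns 1946-06-16.
I call shelf.evict passing k=vegri, and observe 847.
Now I run dayspinner.mhop passing n=-24, and see 1944-06-16.
Then dayspinner.pin passing d=%0: 1944-06-16.
Then shelf.keep passing k=crizo, v=%0, and get nil.
Invoking shelf.keep passing k=vegri, v=crex: nil.
Then dayspinner.roll passing n=-78, — result: 1944-03-30.

Answer: 1944-03-30


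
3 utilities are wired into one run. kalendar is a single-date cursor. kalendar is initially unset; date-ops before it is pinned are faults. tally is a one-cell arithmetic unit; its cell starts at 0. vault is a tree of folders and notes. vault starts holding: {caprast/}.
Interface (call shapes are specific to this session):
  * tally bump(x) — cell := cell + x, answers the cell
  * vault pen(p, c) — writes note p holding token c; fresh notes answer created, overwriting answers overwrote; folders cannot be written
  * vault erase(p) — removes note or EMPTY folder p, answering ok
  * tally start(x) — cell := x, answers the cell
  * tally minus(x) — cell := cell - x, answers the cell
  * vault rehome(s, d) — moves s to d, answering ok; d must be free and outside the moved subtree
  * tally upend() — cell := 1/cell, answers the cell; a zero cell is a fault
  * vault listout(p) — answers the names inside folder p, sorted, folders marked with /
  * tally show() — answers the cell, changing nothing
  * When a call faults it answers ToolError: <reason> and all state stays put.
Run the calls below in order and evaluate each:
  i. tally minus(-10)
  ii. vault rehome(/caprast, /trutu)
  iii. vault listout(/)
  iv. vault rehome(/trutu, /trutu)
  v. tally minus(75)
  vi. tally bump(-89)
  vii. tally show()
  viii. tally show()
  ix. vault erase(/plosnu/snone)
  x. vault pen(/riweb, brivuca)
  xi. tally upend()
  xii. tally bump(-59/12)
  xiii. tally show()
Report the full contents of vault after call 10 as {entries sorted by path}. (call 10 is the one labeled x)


Answer: {riweb=brivuca, trutu/}

Derivation:
-- 1. tally minus(-10) -> 10
-- 2. vault rehome(/caprast, /trutu) -> ok
-- 3. vault listout(/) -> [trutu/]
-- 4. vault rehome(/trutu, /trutu) -> ToolError: exists
-- 5. tally minus(75) -> -65
-- 6. tally bump(-89) -> -154
-- 7. tally show() -> -154
-- 8. tally show() -> -154
-- 9. vault erase(/plosnu/snone) -> ToolError: not found
-- 10. vault pen(/riweb, brivuca) -> created
-- 11. tally upend() -> -1/154
-- 12. tally bump(-59/12) -> -4549/924
-- 13. tally show() -> -4549/924


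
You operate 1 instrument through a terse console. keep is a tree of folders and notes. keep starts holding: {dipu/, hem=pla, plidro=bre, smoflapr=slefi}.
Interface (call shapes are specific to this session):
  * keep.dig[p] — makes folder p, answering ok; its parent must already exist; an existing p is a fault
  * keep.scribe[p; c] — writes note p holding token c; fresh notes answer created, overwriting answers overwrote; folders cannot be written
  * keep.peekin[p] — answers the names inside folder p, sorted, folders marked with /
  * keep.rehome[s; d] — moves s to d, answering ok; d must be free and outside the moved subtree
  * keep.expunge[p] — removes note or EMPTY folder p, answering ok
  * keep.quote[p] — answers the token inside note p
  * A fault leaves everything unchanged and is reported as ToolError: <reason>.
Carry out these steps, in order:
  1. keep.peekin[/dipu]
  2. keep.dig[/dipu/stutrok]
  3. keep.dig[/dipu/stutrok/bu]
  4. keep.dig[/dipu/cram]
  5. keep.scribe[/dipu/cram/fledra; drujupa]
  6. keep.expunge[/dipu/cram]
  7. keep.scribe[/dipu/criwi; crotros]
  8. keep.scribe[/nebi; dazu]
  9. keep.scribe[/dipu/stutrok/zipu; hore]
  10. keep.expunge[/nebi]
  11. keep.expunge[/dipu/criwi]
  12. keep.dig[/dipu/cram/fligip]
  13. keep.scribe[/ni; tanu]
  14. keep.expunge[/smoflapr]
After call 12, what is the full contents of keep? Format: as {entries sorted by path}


Answer: {dipu/, dipu/cram/, dipu/cram/fledra=drujupa, dipu/cram/fligip/, dipu/stutrok/, dipu/stutrok/bu/, dipu/stutrok/zipu=hore, hem=pla, plidro=bre, smoflapr=slefi}

Derivation:
·→ keep.peekin(p: /dipu)
·← []
·→ keep.dig(p: /dipu/stutrok)
·← ok
·→ keep.dig(p: /dipu/stutrok/bu)
·← ok
·→ keep.dig(p: /dipu/cram)
·← ok
·→ keep.scribe(p: /dipu/cram/fledra, c: drujupa)
·← created
·→ keep.expunge(p: /dipu/cram)
·← ToolError: not empty
·→ keep.scribe(p: /dipu/criwi, c: crotros)
·← created
·→ keep.scribe(p: /nebi, c: dazu)
·← created
·→ keep.scribe(p: /dipu/stutrok/zipu, c: hore)
·← created
·→ keep.expunge(p: /nebi)
·← ok
·→ keep.expunge(p: /dipu/criwi)
·← ok
·→ keep.dig(p: /dipu/cram/fligip)
·← ok
·→ keep.scribe(p: /ni, c: tanu)
·← created
·→ keep.expunge(p: /smoflapr)
·← ok


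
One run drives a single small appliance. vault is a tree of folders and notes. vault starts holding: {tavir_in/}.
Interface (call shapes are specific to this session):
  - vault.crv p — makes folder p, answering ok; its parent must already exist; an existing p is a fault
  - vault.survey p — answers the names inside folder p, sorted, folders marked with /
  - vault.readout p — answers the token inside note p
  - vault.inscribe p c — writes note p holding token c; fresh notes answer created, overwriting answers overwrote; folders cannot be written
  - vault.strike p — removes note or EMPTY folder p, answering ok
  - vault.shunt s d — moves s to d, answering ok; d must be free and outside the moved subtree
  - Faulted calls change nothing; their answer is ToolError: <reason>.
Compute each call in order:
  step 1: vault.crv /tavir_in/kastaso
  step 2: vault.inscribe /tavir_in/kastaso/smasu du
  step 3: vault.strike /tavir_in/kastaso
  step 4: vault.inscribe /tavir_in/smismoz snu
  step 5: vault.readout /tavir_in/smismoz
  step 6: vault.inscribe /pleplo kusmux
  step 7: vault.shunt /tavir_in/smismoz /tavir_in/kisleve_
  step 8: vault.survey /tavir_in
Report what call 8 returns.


Answer: [kastaso/, kisleve_]

Derivation:
I invoke vault.crv with p→/tavir_in/kastaso, which returns ok.
Then vault.inscribe with p→/tavir_in/kastaso/smasu, c→du, and see created.
Then vault.strike with p→/tavir_in/kastaso: ToolError: not empty.
Using vault.inscribe with p→/tavir_in/smismoz, c→snu, which returns created.
Now I run vault.readout with p→/tavir_in/smismoz: snu.
Then vault.inscribe with p→/pleplo, c→kusmux, and see created.
I invoke vault.shunt with s→/tavir_in/smismoz, d→/tavir_in/kisleve_, and get ok.
Using vault.survey with p→/tavir_in, which returns [kastaso/, kisleve_].


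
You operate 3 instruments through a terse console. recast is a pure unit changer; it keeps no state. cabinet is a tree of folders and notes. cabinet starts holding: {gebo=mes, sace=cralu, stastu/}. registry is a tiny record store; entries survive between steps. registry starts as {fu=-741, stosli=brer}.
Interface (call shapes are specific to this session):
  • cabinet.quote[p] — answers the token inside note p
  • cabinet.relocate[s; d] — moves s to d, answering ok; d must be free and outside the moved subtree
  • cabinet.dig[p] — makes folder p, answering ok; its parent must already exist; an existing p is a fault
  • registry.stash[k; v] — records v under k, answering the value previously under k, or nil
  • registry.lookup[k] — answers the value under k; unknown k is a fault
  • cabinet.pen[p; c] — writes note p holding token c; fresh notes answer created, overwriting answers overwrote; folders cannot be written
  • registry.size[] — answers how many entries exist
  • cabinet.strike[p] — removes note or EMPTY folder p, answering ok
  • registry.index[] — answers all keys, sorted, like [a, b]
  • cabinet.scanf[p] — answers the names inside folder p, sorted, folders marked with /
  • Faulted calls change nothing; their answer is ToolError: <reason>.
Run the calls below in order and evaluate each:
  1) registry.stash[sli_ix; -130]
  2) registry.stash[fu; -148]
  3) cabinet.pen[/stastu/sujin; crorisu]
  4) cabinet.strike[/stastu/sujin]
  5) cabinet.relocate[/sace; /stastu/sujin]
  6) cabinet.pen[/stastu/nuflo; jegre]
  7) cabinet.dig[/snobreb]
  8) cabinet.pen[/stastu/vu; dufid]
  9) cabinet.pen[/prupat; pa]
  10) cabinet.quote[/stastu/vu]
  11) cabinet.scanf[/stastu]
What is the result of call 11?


~$ stash k→sli_ix v→-130
= nil
~$ stash k→fu v→-148
= -741
~$ pen p→/stastu/sujin c→crorisu
= created
~$ strike p→/stastu/sujin
= ok
~$ relocate s→/sace d→/stastu/sujin
= ok
~$ pen p→/stastu/nuflo c→jegre
= created
~$ dig p→/snobreb
= ok
~$ pen p→/stastu/vu c→dufid
= created
~$ pen p→/prupat c→pa
= created
~$ quote p→/stastu/vu
= dufid
~$ scanf p→/stastu
= [nuflo, sujin, vu]

Answer: [nuflo, sujin, vu]


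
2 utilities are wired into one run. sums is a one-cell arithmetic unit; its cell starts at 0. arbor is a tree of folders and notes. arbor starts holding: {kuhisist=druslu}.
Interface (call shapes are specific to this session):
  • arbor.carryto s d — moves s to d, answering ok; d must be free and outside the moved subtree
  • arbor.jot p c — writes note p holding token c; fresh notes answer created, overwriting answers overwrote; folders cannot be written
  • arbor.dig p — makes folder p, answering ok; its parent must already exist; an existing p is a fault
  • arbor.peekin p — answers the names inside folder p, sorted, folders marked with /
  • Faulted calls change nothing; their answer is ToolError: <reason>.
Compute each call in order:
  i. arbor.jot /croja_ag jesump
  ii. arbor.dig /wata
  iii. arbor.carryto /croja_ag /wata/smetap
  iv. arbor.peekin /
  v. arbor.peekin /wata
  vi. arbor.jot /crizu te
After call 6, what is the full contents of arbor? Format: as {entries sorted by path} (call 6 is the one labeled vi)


Answer: {crizu=te, kuhisist=druslu, wata/, wata/smetap=jesump}

Derivation:
Invoking arbor.jot using p→/croja_ag, c→jesump, yielding created.
Invoking arbor.dig using p→/wata: ok.
Next I call arbor.carryto using s→/croja_ag, d→/wata/smetap, — result: ok.
I run arbor.peekin using p→/, and observe [kuhisist, wata/].
Next I call arbor.peekin using p→/wata, giving [smetap].
I call arbor.jot using p→/crizu, c→te, and see created.


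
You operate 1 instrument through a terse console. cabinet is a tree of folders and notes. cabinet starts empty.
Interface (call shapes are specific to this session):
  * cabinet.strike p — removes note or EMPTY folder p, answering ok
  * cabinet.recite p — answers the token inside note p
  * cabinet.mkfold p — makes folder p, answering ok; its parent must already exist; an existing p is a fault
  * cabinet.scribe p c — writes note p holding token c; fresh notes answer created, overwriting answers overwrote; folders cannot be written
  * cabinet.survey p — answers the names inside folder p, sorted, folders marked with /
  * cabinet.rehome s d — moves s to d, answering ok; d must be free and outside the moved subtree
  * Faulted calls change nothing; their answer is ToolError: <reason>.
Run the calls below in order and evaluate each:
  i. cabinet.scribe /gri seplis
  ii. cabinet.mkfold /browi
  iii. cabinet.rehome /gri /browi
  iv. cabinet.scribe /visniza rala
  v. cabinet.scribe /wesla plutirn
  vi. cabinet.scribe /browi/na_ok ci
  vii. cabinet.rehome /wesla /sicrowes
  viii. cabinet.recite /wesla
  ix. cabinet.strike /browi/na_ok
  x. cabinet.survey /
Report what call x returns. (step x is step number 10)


% 1. cabinet.scribe(p→/gri, c→seplis) : created
% 2. cabinet.mkfold(p→/browi) : ok
% 3. cabinet.rehome(s→/gri, d→/browi) : ToolError: exists
% 4. cabinet.scribe(p→/visniza, c→rala) : created
% 5. cabinet.scribe(p→/wesla, c→plutirn) : created
% 6. cabinet.scribe(p→/browi/na_ok, c→ci) : created
% 7. cabinet.rehome(s→/wesla, d→/sicrowes) : ok
% 8. cabinet.recite(p→/wesla) : ToolError: not found
% 9. cabinet.strike(p→/browi/na_ok) : ok
% 10. cabinet.survey(p→/) : [browi/, gri, sicrowes, visniza]

Answer: [browi/, gri, sicrowes, visniza]


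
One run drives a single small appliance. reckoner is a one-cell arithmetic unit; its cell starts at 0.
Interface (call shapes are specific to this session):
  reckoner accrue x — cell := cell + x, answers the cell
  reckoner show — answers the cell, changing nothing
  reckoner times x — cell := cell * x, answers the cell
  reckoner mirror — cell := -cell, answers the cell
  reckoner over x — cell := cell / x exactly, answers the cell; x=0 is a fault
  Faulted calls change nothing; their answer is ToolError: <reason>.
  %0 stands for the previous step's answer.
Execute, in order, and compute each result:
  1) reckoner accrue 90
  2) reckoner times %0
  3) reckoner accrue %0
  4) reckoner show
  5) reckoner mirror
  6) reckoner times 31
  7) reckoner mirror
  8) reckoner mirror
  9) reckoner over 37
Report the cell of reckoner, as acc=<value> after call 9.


Answer: acc=-502200/37

Derivation:
[in] reckoner accrue x→90
  90
[in] reckoner times x→%0
  8100
[in] reckoner accrue x→%0
  16200
[in] reckoner show
  16200
[in] reckoner mirror
  -16200
[in] reckoner times x→31
  -502200
[in] reckoner mirror
  502200
[in] reckoner mirror
  -502200
[in] reckoner over x→37
  -502200/37


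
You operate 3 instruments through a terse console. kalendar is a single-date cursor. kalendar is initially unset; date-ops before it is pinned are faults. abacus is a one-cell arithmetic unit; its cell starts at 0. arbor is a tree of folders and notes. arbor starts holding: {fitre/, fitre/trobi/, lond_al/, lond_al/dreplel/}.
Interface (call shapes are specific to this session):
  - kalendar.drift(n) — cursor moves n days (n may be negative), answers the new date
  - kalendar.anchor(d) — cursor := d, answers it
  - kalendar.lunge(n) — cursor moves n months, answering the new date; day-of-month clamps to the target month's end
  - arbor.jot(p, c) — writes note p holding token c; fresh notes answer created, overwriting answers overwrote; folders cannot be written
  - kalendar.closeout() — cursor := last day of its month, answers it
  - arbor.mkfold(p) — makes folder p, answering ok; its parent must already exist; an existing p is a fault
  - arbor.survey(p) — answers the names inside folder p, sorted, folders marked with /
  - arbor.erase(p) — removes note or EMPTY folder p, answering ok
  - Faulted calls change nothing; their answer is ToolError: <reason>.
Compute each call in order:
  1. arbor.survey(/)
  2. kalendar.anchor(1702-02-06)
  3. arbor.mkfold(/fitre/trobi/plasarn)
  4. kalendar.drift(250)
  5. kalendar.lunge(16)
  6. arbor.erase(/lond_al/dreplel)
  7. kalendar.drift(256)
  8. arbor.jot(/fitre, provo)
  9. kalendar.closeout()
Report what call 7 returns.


Answer: 1704-10-27

Derivation:
>>> arbor.survey p: /
[out] [fitre/, lond_al/]
>>> kalendar.anchor d: 1702-02-06
[out] 1702-02-06
>>> arbor.mkfold p: /fitre/trobi/plasarn
[out] ok
>>> kalendar.drift n: 250
[out] 1702-10-14
>>> kalendar.lunge n: 16
[out] 1704-02-14
>>> arbor.erase p: /lond_al/dreplel
[out] ok
>>> kalendar.drift n: 256
[out] 1704-10-27
>>> arbor.jot p: /fitre c: provo
[out] ToolError: is a directory
>>> kalendar.closeout
[out] 1704-10-31


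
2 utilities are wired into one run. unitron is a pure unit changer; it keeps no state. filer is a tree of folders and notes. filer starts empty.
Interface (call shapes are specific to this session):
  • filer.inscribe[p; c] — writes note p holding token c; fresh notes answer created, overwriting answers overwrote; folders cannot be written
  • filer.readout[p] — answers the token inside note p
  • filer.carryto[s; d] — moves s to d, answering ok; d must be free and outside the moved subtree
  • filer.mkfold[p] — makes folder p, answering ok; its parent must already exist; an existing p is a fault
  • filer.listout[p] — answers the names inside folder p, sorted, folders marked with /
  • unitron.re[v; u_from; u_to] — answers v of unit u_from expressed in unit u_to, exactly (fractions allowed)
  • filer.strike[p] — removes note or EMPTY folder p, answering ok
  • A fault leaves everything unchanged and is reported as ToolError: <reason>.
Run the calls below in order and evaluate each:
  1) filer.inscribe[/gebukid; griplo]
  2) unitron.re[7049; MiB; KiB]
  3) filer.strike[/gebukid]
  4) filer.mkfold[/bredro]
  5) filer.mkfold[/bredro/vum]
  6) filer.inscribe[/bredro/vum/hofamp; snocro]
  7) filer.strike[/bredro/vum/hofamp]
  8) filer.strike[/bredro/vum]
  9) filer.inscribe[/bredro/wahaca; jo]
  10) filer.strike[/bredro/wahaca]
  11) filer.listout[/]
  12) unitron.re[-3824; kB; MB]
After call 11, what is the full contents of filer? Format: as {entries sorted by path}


# 1. filer.inscribe(p=/gebukid, c=griplo) == created
# 2. unitron.re(v=7049, u_from=MiB, u_to=KiB) == 7218176
# 3. filer.strike(p=/gebukid) == ok
# 4. filer.mkfold(p=/bredro) == ok
# 5. filer.mkfold(p=/bredro/vum) == ok
# 6. filer.inscribe(p=/bredro/vum/hofamp, c=snocro) == created
# 7. filer.strike(p=/bredro/vum/hofamp) == ok
# 8. filer.strike(p=/bredro/vum) == ok
# 9. filer.inscribe(p=/bredro/wahaca, c=jo) == created
# 10. filer.strike(p=/bredro/wahaca) == ok
# 11. filer.listout(p=/) == [bredro/]
# 12. unitron.re(v=-3824, u_from=kB, u_to=MB) == -478/125

Answer: {bredro/}


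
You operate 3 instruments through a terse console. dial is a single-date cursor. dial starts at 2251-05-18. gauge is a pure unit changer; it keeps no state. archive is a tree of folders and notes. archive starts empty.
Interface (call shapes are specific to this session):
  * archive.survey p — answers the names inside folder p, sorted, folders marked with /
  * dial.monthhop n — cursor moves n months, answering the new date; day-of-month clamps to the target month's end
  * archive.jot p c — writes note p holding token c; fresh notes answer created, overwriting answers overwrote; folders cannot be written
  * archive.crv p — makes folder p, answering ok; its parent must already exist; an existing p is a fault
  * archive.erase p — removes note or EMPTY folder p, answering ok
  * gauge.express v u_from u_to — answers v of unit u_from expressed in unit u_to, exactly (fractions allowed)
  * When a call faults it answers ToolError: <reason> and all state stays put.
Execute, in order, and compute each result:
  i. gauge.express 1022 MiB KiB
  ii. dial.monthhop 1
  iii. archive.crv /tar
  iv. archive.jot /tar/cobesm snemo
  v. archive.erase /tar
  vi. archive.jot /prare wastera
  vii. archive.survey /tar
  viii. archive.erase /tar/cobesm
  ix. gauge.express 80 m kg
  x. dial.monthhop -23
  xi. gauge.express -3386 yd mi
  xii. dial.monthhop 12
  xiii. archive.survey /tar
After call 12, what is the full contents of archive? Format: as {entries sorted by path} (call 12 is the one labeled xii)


Answer: {prare=wastera, tar/}

Derivation:
% gauge.express v=1022 u_from=MiB u_to=KiB
= 1046528
% dial.monthhop n=1
= 2251-06-18
% archive.crv p=/tar
= ok
% archive.jot p=/tar/cobesm c=snemo
= created
% archive.erase p=/tar
= ToolError: not empty
% archive.jot p=/prare c=wastera
= created
% archive.survey p=/tar
= [cobesm]
% archive.erase p=/tar/cobesm
= ok
% gauge.express v=80 u_from=m u_to=kg
= ToolError: incompatible units
% dial.monthhop n=-23
= 2249-07-18
% gauge.express v=-3386 u_from=yd u_to=mi
= -1693/880
% dial.monthhop n=12
= 2250-07-18
% archive.survey p=/tar
= []


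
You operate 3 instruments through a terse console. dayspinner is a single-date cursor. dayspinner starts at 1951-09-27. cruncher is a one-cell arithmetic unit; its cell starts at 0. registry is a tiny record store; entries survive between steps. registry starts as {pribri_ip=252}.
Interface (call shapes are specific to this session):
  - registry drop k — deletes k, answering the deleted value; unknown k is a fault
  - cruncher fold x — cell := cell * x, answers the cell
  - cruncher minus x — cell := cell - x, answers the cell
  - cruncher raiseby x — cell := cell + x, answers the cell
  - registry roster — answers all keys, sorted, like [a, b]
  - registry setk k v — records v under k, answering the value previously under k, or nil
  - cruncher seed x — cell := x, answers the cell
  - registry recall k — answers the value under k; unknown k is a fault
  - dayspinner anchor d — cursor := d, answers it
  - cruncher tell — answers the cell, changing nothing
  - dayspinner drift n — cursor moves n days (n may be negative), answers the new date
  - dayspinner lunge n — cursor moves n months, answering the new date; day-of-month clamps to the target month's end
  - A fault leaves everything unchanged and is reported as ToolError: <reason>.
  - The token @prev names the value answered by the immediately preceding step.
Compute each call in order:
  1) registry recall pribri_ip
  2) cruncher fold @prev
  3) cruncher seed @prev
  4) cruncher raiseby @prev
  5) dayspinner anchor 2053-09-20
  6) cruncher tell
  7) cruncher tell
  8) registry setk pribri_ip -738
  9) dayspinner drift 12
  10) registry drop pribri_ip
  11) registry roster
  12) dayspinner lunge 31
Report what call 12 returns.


Answer: 2056-05-02

Derivation:
~$ registry recall k='pribri_ip'
= 252
~$ cruncher fold x='@prev'
= 0
~$ cruncher seed x='@prev'
= 0
~$ cruncher raiseby x='@prev'
= 0
~$ dayspinner anchor d='2053-09-20'
= 2053-09-20
~$ cruncher tell
= 0
~$ cruncher tell
= 0
~$ registry setk k='pribri_ip' v='-738'
= 252
~$ dayspinner drift n='12'
= 2053-10-02
~$ registry drop k='pribri_ip'
= -738
~$ registry roster
= []
~$ dayspinner lunge n='31'
= 2056-05-02


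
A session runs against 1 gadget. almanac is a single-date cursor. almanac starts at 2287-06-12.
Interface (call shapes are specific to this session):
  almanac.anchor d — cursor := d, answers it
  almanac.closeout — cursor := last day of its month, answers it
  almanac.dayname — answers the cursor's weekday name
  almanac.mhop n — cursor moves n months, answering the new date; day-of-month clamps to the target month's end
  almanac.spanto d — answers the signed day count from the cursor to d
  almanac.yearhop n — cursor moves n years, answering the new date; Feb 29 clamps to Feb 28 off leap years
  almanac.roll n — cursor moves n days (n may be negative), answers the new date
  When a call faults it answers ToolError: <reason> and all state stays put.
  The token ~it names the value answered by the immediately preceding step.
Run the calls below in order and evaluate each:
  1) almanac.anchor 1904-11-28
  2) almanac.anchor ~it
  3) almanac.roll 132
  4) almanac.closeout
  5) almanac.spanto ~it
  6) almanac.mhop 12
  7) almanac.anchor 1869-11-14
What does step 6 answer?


Act: anchor[1904-11-28]
Obs: 1904-11-28
Act: anchor[~it]
Obs: 1904-11-28
Act: roll[132]
Obs: 1905-04-09
Act: closeout[]
Obs: 1905-04-30
Act: spanto[~it]
Obs: 0
Act: mhop[12]
Obs: 1906-04-30
Act: anchor[1869-11-14]
Obs: 1869-11-14

Answer: 1906-04-30


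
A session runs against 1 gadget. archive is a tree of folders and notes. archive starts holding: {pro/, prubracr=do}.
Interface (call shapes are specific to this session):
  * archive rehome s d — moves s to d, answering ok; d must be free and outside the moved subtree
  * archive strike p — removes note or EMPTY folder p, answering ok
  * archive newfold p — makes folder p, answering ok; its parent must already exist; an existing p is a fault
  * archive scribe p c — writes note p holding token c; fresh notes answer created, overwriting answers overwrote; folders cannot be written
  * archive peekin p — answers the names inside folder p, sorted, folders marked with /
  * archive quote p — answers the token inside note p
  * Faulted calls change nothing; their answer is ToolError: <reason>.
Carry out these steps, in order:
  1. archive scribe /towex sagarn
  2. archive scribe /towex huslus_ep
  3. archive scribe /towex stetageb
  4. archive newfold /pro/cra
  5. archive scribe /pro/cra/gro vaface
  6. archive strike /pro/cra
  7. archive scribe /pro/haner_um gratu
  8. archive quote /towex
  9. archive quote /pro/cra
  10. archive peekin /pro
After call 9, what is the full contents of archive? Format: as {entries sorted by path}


Act: archive scribe[p→/towex; c→sagarn]
Obs: created
Act: archive scribe[p→/towex; c→huslus_ep]
Obs: overwrote
Act: archive scribe[p→/towex; c→stetageb]
Obs: overwrote
Act: archive newfold[p→/pro/cra]
Obs: ok
Act: archive scribe[p→/pro/cra/gro; c→vaface]
Obs: created
Act: archive strike[p→/pro/cra]
Obs: ToolError: not empty
Act: archive scribe[p→/pro/haner_um; c→gratu]
Obs: created
Act: archive quote[p→/towex]
Obs: stetageb
Act: archive quote[p→/pro/cra]
Obs: ToolError: is a directory
Act: archive peekin[p→/pro]
Obs: [cra/, haner_um]

Answer: {pro/, pro/cra/, pro/cra/gro=vaface, pro/haner_um=gratu, prubracr=do, towex=stetageb}


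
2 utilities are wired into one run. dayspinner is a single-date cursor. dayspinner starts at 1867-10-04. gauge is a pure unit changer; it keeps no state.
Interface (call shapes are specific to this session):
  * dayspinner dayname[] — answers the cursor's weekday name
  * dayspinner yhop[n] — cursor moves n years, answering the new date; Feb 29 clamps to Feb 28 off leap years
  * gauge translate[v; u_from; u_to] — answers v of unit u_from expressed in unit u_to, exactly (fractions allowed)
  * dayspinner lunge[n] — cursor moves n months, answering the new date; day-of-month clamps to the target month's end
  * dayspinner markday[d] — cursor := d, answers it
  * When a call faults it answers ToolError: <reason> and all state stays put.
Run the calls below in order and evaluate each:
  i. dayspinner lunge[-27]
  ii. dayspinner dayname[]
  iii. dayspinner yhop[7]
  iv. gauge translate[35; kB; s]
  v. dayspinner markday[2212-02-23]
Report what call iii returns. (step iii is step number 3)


Answer: 1872-07-04

Derivation:
Step: dayspinner lunge[n='-27']
Result: 1865-07-04
Step: dayspinner dayname[]
Result: Tuesday
Step: dayspinner yhop[n='7']
Result: 1872-07-04
Step: gauge translate[v='35'; u_from='kB'; u_to='s']
Result: ToolError: incompatible units
Step: dayspinner markday[d='2212-02-23']
Result: 2212-02-23


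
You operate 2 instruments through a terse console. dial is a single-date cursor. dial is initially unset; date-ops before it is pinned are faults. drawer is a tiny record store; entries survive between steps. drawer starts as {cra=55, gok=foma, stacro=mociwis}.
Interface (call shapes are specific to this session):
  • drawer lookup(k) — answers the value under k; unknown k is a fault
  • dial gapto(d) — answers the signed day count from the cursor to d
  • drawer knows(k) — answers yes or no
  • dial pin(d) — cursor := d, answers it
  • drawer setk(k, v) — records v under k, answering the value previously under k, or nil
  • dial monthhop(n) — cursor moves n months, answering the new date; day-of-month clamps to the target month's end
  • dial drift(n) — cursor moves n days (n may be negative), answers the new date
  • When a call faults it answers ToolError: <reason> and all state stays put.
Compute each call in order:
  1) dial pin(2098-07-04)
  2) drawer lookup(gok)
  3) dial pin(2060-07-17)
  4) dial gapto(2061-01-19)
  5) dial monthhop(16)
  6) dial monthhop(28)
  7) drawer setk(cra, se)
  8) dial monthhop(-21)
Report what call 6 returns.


Answer: 2064-03-17

Derivation:
Now I run dial pin on d=2098-07-04, and get 2098-07-04.
Next I call drawer lookup on k=gok, and observe foma.
Then dial pin on d=2060-07-17, giving 2060-07-17.
Then dial gapto on d=2061-01-19, and see 186.
Invoking dial monthhop on n=16, and see 2061-11-17.
Next I call dial monthhop on n=28: 2064-03-17.
I invoke drawer setk on k=cra, v=se, yielding 55.
I invoke dial monthhop on n=-21, and get 2062-06-17.
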